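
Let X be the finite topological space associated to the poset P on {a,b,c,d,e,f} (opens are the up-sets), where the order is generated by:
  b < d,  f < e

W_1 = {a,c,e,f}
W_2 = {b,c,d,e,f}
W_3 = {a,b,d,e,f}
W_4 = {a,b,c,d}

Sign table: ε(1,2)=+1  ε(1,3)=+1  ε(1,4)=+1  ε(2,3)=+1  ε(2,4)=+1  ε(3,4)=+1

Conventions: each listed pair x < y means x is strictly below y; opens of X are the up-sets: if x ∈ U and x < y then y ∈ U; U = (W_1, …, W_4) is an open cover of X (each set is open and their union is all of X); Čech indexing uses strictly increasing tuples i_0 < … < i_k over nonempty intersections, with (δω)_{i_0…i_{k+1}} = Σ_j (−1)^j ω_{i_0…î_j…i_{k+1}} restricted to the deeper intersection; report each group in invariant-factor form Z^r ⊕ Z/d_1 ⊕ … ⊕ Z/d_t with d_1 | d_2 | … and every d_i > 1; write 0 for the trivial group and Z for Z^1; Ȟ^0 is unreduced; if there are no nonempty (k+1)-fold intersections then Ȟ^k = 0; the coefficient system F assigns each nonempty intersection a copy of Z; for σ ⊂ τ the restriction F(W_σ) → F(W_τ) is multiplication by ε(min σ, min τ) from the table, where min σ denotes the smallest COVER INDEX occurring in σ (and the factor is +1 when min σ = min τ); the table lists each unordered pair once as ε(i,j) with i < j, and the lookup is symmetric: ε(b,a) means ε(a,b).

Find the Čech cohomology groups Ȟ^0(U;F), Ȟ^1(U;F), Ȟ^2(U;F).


Ȟ^0 ≅ Z,  Ȟ^1 ≅ 0,  Ȟ^2 ≅ Z

nerve simplices:
  W12={c,e,f} W13={a,e,f} W14={a,c} W23={b,d,e,f} W24={b,c,d} W34={a,b,d}
  W123={e,f} W124={c} W134={a} W234={b,d}
C dims 4,6,4; δ0: rk 3, SNF 1^3; δ1: rk 3, SNF 1^3
degree 0: 4−3−0 = 1 → Ȟ^0 ≅ Z
degree 1: 6−3−3 = 0 → Ȟ^1 ≅ 0
degree 2: 4−0−3 = 1 → Ȟ^2 ≅ Z


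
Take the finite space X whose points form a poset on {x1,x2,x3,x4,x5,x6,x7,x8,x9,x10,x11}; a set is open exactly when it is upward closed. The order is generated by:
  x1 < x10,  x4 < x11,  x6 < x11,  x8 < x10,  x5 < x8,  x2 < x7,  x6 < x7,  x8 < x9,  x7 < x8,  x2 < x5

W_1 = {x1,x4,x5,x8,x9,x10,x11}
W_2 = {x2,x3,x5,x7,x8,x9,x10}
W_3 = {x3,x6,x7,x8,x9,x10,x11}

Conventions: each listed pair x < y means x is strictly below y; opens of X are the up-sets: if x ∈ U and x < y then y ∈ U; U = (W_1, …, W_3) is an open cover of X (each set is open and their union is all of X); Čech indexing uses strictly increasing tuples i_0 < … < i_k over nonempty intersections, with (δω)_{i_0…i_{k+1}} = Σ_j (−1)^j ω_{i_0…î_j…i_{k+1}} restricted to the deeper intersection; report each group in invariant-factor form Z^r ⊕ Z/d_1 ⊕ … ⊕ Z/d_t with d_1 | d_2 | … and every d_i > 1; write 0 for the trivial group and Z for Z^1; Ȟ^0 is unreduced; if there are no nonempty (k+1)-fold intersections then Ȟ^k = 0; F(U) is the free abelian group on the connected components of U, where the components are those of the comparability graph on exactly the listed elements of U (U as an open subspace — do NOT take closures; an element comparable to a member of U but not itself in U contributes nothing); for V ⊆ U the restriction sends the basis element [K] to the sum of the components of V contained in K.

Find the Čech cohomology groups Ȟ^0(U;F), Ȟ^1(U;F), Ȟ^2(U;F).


nonempty intersections:
  W12={x5,x8,x9,x10} W13={x8,x9,x10,x11} W23={x3,x7,x8,x9,x10}
  W123={x8,x9,x10}
components per intersection:
  W1: {x1,x5,x8,x9,x10} {x4,x11}
  W2: {x2,x5,x7,x8,x9,x10} {x3}
  W3: {x3} {x6,x7,x8,x9,x10,x11}
  W12: {x5,x8,x9,x10}
  W13: {x8,x9,x10} {x11}
  W23: {x3} {x7,x8,x9,x10}
  W123: {x8,x9,x10}
C dims 6,5,1; δ0: rk 4, SNF 1^4; δ1: rk 1, SNF 1^1
Ȟ^0: (6−4)−0=2 ⇒ Z^2
Ȟ^1: (5−1)−4=0 ⇒ 0
Ȟ^2: (1−0)−1=0 ⇒ 0

Ȟ^0 = Z^2; Ȟ^1 = 0; Ȟ^2 = 0


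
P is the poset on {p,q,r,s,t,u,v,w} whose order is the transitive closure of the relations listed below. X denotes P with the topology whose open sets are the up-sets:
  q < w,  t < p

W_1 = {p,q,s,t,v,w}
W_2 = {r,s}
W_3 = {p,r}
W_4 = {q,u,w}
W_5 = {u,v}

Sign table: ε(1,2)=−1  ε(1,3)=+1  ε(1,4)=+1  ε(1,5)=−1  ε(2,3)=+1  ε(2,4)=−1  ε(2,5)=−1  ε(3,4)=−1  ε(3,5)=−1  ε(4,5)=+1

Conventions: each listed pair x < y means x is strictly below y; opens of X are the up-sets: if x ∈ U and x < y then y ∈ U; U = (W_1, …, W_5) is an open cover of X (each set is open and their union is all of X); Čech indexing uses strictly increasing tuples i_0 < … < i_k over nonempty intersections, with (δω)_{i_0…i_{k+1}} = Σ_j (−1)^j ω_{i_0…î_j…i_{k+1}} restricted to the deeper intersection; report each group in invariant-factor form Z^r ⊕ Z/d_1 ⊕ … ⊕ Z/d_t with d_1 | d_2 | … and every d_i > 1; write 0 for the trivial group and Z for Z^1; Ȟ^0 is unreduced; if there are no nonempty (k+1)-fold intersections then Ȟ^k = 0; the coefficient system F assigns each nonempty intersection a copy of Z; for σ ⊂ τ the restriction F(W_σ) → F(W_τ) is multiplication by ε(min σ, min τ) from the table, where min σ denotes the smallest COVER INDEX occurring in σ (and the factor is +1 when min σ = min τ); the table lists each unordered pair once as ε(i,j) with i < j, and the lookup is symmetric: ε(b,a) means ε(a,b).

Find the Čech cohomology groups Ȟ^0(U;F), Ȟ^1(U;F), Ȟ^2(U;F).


nonempty intersections:
  W12={s} W13={p} W14={q,w} W15={v} W23={r} W45={u}
C dims 5,6; δ0: rk 5, SNF 1^4·2
Ȟ^0: (5−5)−0=0 ⇒ 0
Ȟ^1: (6−0)−5=1 plus torsion [2] ⇒ Z ⊕ Z/2
Ȟ^2: (0−0)−0=0 ⇒ 0

Ȟ^0(U;F) ≅ 0, Ȟ^1(U;F) ≅ Z ⊕ Z/2 and Ȟ^2(U;F) ≅ 0


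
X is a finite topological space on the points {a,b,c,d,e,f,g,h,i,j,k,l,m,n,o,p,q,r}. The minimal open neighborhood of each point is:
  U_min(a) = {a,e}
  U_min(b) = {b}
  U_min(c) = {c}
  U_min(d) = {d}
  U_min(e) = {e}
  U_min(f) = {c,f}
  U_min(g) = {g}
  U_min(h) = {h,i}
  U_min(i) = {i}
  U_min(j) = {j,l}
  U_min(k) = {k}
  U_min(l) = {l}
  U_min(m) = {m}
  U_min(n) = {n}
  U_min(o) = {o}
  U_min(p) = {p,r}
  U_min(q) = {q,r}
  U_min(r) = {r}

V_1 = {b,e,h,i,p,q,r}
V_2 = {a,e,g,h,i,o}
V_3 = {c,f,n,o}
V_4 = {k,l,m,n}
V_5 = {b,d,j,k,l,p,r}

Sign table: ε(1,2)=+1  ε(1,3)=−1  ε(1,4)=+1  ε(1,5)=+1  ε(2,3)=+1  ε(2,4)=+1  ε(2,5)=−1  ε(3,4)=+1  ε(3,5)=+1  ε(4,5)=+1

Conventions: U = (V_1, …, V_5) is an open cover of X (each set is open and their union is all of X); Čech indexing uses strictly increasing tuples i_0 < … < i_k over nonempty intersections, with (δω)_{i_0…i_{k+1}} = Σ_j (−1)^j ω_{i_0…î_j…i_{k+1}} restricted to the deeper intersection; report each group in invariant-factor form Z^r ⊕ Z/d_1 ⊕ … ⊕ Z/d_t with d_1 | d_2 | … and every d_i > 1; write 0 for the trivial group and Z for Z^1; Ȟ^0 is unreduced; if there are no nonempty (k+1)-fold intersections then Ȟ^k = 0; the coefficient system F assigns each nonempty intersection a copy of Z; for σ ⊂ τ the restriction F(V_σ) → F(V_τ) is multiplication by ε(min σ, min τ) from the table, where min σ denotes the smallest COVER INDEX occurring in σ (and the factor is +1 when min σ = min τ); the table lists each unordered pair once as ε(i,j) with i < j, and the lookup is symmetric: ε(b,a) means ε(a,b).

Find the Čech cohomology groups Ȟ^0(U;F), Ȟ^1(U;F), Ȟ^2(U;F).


Ȟ^0(U;F) ≅ Z, Ȟ^1(U;F) ≅ Z and Ȟ^2(U;F) ≅ 0

nonempty overlaps:
  V12={e,h,i} V15={b,p,r} V23={o} V34={n} V45={k,l}
C dims 5,5; δ0: rk 4, SNF 1^4
degree 0: 5−4−0 = 1 → Ȟ^0 ≅ Z
degree 1: 5−0−4 = 1 → Ȟ^1 ≅ Z
degree 2: 0−0−0 = 0 → Ȟ^2 ≅ 0


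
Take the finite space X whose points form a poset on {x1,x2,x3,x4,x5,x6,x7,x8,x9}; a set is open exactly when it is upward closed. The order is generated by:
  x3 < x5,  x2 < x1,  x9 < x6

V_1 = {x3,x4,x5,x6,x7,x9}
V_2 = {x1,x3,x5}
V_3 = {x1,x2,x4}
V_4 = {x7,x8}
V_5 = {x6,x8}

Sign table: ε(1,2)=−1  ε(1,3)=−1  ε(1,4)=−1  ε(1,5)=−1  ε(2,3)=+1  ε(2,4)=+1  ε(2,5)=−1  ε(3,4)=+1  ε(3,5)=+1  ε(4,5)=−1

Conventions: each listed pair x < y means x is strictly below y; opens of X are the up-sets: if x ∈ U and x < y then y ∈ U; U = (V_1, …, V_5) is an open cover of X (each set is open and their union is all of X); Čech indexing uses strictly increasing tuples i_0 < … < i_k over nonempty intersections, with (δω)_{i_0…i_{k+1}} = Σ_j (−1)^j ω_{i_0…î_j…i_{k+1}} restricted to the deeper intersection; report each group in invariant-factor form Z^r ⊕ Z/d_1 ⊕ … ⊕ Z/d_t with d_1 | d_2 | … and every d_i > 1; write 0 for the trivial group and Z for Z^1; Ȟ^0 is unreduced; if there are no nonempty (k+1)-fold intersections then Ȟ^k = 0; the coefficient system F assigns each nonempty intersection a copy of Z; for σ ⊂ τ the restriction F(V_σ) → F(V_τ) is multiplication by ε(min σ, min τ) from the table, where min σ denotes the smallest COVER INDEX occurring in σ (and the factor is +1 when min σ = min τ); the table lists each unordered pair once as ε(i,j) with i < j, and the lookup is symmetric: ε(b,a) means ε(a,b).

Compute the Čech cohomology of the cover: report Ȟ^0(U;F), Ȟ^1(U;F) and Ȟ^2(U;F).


cover nerve:
  V12={x3,x5} V13={x4} V14={x7} V15={x6} V23={x1} V45={x8}
C dims 5,6; δ0: rk 5, SNF 1^4·2
Ȟ^0: (5−5)−0=0 ⇒ 0
Ȟ^1: (6−0)−5=1 plus torsion [2] ⇒ Z ⊕ Z/2
Ȟ^2: (0−0)−0=0 ⇒ 0

Ȟ^0 ≅ 0, Ȟ^1 ≅ Z ⊕ Z/2, Ȟ^2 ≅ 0


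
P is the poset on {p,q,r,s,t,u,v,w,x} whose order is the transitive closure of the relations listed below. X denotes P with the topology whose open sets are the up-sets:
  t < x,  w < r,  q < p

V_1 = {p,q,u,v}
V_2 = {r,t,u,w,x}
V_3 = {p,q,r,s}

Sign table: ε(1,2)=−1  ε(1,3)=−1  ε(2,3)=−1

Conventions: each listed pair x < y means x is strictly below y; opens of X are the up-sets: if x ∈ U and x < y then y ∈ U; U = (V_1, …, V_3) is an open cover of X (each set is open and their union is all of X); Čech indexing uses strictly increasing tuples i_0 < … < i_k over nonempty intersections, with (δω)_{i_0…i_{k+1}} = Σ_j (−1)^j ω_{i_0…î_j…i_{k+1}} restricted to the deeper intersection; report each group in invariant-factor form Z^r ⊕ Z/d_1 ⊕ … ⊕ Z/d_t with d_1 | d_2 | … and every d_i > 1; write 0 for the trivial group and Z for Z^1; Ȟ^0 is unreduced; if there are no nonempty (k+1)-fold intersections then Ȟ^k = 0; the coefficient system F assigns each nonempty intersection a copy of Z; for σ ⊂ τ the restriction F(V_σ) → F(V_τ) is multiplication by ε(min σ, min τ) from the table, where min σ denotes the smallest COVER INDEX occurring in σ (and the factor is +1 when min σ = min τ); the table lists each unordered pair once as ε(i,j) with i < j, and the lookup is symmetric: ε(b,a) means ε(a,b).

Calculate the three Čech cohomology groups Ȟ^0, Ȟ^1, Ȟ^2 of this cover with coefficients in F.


intersection data:
  V12={u} V13={p,q} V23={r}
C dims 3,3; δ0: rk 3, SNF 1^2·2
Ȟ^0 = (3 − 3) − 0 = 0, so Ȟ^0 ≅ 0
Ȟ^1 = (3 − 0) − 3 = 0 plus torsion [2], so Ȟ^1 ≅ Z/2
Ȟ^2 = (0 − 0) − 0 = 0, so Ȟ^2 ≅ 0

Ȟ^0(U;F) ≅ 0, Ȟ^1(U;F) ≅ Z/2 and Ȟ^2(U;F) ≅ 0


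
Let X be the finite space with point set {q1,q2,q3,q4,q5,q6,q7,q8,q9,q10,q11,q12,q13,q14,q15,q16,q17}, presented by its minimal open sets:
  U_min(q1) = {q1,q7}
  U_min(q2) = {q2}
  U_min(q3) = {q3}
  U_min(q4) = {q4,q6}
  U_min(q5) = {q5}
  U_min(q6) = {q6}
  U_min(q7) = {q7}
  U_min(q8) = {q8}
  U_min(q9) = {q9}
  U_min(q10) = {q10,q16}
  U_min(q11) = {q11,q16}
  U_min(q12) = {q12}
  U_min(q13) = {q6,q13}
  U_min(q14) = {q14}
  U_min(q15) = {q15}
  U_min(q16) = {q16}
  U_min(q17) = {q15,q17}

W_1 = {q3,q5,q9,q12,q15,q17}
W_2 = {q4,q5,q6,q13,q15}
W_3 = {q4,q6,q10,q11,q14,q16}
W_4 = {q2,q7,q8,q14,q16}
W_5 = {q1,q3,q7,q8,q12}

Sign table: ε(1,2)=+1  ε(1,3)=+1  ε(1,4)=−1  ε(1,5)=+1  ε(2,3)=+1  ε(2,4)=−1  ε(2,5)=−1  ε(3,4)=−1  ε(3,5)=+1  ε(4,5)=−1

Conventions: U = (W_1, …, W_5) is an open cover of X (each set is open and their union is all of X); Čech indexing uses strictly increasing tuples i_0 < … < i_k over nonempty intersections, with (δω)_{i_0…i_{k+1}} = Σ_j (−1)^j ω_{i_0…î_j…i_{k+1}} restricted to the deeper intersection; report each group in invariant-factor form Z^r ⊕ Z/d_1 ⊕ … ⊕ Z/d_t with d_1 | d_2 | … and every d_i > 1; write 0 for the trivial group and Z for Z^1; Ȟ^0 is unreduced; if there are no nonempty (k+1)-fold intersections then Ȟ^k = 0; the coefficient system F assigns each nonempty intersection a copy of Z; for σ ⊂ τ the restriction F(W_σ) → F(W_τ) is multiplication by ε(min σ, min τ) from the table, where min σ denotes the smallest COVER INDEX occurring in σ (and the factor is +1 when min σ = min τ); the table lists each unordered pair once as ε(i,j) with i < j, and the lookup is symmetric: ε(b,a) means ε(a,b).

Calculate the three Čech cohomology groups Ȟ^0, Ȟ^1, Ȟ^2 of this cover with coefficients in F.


Ȟ^0 ≅ Z, Ȟ^1 ≅ Z, Ȟ^2 ≅ 0

cover nerve:
  W12={q5,q15} W15={q3,q12} W23={q4,q6} W34={q14,q16} W45={q7,q8}
C dims 5,5; δ0: rk 4, SNF 1^4
Ȟ^0: (5−4)−0=1 ⇒ Z
Ȟ^1: (5−0)−4=1 ⇒ Z
Ȟ^2: (0−0)−0=0 ⇒ 0


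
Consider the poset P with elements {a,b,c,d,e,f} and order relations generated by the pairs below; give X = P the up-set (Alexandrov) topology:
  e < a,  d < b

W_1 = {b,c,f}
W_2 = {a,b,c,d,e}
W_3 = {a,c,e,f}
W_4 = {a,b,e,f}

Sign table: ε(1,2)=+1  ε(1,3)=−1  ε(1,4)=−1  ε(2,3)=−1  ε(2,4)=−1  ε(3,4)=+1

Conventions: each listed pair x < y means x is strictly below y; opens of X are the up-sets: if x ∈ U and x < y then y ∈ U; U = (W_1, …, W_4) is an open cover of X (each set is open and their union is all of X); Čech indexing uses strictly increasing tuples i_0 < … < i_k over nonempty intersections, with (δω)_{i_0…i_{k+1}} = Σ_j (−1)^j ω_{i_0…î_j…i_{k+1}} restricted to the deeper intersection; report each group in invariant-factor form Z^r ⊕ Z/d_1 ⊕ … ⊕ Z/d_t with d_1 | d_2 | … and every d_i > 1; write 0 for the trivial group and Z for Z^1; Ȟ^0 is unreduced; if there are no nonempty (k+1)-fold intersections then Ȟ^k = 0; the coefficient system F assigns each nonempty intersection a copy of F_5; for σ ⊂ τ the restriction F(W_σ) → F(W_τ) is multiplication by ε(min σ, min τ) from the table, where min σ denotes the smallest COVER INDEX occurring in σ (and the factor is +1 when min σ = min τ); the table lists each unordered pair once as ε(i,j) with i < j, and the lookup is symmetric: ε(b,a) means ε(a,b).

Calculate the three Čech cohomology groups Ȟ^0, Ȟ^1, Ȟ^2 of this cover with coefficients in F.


Ȟ^0 ≅ Z/5,  Ȟ^1 ≅ 0,  Ȟ^2 ≅ Z/5

nerve of the cover:
  W12={b,c} W13={c,f} W14={b,f} W23={a,c,e} W24={a,b,e} W34={a,e,f}
  W123={c} W124={b} W134={f} W234={a,e}
C dims 4,6,4; δ0: rk_F5 3; δ1: rk_F5 3
Ȟ^0 = (4 − 3) − 0 = 1, so Ȟ^0 ≅ Z/5
Ȟ^1 = (6 − 3) − 3 = 0, so Ȟ^1 ≅ 0
Ȟ^2 = (4 − 0) − 3 = 1, so Ȟ^2 ≅ Z/5


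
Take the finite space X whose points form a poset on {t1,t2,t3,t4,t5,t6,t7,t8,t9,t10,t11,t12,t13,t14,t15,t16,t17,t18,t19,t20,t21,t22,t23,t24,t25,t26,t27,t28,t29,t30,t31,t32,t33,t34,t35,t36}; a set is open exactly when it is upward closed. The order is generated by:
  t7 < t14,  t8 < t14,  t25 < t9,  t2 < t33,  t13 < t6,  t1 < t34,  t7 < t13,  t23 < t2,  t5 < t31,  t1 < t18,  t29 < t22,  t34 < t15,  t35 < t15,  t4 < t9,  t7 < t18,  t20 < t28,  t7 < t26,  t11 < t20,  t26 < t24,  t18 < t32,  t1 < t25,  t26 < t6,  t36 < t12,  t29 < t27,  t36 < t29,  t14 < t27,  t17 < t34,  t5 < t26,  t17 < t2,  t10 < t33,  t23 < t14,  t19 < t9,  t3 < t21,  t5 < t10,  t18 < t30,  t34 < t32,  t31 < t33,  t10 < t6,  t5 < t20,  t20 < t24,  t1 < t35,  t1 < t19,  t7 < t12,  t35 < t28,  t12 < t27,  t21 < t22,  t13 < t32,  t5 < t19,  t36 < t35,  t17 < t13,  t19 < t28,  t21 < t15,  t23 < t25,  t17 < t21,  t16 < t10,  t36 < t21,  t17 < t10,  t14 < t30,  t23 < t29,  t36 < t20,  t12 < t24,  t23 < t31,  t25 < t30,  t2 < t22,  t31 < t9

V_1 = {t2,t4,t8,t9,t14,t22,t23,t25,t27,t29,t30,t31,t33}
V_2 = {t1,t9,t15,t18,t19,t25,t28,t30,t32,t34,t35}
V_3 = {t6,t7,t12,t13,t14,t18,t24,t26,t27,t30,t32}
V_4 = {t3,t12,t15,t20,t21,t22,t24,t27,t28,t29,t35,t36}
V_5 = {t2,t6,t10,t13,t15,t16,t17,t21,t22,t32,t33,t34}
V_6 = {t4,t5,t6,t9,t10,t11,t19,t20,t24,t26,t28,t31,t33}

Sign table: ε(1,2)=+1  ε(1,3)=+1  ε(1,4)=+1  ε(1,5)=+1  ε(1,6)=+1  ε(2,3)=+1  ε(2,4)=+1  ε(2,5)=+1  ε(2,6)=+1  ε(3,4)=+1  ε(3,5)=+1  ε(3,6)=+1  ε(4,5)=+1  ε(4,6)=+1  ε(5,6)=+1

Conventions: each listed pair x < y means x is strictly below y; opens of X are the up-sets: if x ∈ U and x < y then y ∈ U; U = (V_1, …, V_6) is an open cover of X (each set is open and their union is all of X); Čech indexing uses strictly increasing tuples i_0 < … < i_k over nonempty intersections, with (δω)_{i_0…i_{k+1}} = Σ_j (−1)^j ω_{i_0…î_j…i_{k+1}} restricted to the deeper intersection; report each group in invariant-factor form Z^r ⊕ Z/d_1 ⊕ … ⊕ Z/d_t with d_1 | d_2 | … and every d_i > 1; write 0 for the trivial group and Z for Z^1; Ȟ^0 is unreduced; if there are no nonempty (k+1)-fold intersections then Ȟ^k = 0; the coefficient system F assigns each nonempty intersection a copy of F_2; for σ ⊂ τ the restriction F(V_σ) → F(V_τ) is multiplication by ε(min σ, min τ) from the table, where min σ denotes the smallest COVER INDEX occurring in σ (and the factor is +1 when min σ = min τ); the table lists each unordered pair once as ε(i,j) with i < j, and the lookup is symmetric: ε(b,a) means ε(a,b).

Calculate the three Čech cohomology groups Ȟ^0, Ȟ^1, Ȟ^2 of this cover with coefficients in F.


Ȟ^0 = Z/2,  Ȟ^1 = Z/2,  Ȟ^2 = Z/2

nonempty intersections:
  V12={t9,t25,t30} V13={t14,t27,t30} V14={t22,t27,t29} V15={t2,t22,t33} V16={t4,t9,t31,t33} V23={t18,t30,t32} V24={t15,t28,t35} V25={t15,t32,t34} V26={t9,t19,t28} V34={t12,t24,t27} V35={t6,t13,t32} V36={t6,t24,t26} V45={t15,t21,t22} V46={t20,t24,t28} V56={t6,t10,t33}
  V123={t30} V126={t9} V134={t27} V145={t22} V156={t33} V235={t32} V245={t15} V246={t28} V346={t24} V356={t6}
C dims 6,15,10; δ0: rk_F2 5; δ1: rk_F2 9
Ȟ^0: (6−5)−0=1 ⇒ Z/2
Ȟ^1: (15−9)−5=1 ⇒ Z/2
Ȟ^2: (10−0)−9=1 ⇒ Z/2


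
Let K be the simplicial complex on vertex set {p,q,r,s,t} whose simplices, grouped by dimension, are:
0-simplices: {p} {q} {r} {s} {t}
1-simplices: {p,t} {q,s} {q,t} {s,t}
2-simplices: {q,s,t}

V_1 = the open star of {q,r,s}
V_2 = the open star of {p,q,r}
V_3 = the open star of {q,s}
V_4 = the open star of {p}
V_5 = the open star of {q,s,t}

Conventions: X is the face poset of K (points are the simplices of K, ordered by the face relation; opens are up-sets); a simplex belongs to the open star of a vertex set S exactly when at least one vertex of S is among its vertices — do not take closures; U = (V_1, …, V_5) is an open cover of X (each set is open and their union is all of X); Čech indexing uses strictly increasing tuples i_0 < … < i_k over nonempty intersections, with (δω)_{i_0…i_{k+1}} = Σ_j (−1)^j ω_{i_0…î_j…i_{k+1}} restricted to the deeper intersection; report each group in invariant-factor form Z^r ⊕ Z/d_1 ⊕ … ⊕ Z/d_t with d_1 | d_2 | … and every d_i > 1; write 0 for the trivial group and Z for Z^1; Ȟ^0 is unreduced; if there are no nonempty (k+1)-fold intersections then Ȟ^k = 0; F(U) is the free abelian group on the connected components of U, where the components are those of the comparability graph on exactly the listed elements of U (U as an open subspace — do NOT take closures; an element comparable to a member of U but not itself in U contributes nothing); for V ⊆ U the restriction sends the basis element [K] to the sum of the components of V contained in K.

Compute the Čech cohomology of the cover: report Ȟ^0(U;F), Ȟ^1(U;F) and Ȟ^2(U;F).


Ȟ^0 ≅ Z^2; Ȟ^1 ≅ 0; Ȟ^2 ≅ 0

nonempty intersections:
  V1={{q},{r},{s},{q,s},{q,t},{s,t},{q,s,t}} V2={{p},{q},{r},{p,t},{q,s},{q,t},{q,s,t}} V3={{q},{s},{q,s},{q,t},{s,t},{q,s,t}} V4={{p},{p,t}} V5={{q},{s},{t},{p,t},{q,s},{q,t},{s,t},{q,s,t}}
  V12={{q},{r},{q,s},{q,t},{q,s,t}} V13={{q},{s},{q,s},{q,t},{s,t},{q,s,t}} V15={{q},{s},{q,s},{q,t},{s,t},{q,s,t}} V23={{q},{q,s},{q,t},{q,s,t}} V24={{p},{p,t}} V25={{q},{p,t},{q,s},{q,t},{q,s,t}} V35={{q},{s},{q,s},{q,t},{s,t},{q,s,t}} V45={{p,t}}
  V123={{q},{q,s},{q,t},{q,s,t}} V125={{q},{q,s},{q,t},{q,s,t}} V135={{q},{s},{q,s},{q,t},{s,t},{q,s,t}} V235={{q},{q,s},{q,t},{q,s,t}} V245={{p,t}}
  V1235={{q},{q,s},{q,t},{q,s,t}}
components per intersection:
  V1: {{q},{s},{q,s},{q,t},{s,t},{q,s,t}} {{r}}
  V2: {{p},{p,t}} {{q},{q,s},{q,t},{q,s,t}} {{r}}
  V3: {{q},{s},{q,s},{q,t},{s,t},{q,s,t}}
  V4: {{p},{p,t}}
  V5: {{q},{s},{t},{p,t},{q,s},{q,t},{s,t},{q,s,t}}
  V12: {{q},{q,s},{q,t},{q,s,t}} {{r}}
  V13: {{q},{s},{q,s},{q,t},{s,t},{q,s,t}}
  V15: {{q},{s},{q,s},{q,t},{s,t},{q,s,t}}
  V23: {{q},{q,s},{q,t},{q,s,t}}
  V24: {{p},{p,t}}
  V25: {{q},{q,s},{q,t},{q,s,t}} {{p,t}}
  V35: {{q},{s},{q,s},{q,t},{s,t},{q,s,t}}
  V45: {{p,t}}
  V123: {{q},{q,s},{q,t},{q,s,t}}
  V125: {{q},{q,s},{q,t},{q,s,t}}
  V135: {{q},{s},{q,s},{q,t},{s,t},{q,s,t}}
  V235: {{q},{q,s},{q,t},{q,s,t}}
  V245: {{p,t}}
  V1235: {{q},{q,s},{q,t},{q,s,t}}
C dims 8,10,5,1; δ0: rk 6, SNF 1^6; δ1: rk 4, SNF 1^4; δ2: rk 1, SNF 1^1
Ȟ^0: (8−6)−0=2 ⇒ Z^2
Ȟ^1: (10−4)−6=0 ⇒ 0
Ȟ^2: (5−1)−4=0 ⇒ 0


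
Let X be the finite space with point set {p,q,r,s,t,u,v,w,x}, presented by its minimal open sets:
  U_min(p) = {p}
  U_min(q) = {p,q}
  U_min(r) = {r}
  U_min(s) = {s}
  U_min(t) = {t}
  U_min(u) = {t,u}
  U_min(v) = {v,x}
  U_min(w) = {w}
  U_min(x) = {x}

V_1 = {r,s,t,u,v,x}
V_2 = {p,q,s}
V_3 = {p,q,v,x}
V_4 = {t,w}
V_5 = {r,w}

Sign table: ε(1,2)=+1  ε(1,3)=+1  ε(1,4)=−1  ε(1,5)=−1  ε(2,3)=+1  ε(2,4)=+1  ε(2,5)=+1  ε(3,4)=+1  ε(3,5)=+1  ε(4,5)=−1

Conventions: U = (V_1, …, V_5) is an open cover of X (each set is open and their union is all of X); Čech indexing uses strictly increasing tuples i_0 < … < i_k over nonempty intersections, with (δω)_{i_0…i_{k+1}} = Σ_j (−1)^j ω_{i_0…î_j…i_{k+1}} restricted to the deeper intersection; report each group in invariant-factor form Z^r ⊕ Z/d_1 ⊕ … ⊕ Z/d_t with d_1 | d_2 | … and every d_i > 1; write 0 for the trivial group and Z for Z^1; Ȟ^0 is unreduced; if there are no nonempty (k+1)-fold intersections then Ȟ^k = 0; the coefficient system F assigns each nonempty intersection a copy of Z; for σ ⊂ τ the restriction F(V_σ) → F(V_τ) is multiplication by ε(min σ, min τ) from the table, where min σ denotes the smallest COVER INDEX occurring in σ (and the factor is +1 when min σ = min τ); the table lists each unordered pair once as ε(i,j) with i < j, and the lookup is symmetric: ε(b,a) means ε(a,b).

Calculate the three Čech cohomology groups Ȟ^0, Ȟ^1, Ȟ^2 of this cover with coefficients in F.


Ȟ^0 = 0, Ȟ^1 = Z ⊕ Z/2, Ȟ^2 = 0

nerve simplices:
  V12={s} V13={v,x} V14={t} V15={r} V23={p,q} V45={w}
C dims 5,6; δ0: rk 5, SNF 1^4·2
degree 0: 5−5−0 = 0 → Ȟ^0 ≅ 0
degree 1: 6−0−5 = 1 plus torsion [2] → Ȟ^1 ≅ Z ⊕ Z/2
degree 2: 0−0−0 = 0 → Ȟ^2 ≅ 0


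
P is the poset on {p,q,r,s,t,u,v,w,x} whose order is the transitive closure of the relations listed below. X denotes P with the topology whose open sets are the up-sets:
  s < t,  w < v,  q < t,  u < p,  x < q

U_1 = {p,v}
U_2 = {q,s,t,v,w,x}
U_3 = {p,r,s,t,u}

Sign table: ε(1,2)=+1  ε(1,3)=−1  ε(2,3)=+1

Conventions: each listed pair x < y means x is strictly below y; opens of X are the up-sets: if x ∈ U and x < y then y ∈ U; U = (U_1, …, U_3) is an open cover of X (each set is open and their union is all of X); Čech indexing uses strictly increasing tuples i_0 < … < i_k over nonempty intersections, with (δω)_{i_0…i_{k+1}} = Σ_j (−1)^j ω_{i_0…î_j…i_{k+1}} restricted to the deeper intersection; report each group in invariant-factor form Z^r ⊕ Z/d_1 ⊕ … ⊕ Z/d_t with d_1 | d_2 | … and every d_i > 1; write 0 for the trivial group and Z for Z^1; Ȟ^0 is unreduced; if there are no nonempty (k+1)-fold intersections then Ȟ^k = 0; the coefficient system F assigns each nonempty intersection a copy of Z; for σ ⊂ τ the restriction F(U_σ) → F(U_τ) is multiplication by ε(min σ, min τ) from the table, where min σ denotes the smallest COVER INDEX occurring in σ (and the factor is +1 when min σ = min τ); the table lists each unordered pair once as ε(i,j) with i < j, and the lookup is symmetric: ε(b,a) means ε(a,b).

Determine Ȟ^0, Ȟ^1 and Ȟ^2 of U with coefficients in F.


intersection data:
  U12={v} U13={p} U23={s,t}
C dims 3,3; δ0: rk 3, SNF 1^2·2
Ȟ^0 = (3 − 3) − 0 = 0, so Ȟ^0 ≅ 0
Ȟ^1 = (3 − 0) − 3 = 0 plus torsion [2], so Ȟ^1 ≅ Z/2
Ȟ^2 = (0 − 0) − 0 = 0, so Ȟ^2 ≅ 0

Ȟ^0(U;F) ≅ 0, Ȟ^1(U;F) ≅ Z/2 and Ȟ^2(U;F) ≅ 0


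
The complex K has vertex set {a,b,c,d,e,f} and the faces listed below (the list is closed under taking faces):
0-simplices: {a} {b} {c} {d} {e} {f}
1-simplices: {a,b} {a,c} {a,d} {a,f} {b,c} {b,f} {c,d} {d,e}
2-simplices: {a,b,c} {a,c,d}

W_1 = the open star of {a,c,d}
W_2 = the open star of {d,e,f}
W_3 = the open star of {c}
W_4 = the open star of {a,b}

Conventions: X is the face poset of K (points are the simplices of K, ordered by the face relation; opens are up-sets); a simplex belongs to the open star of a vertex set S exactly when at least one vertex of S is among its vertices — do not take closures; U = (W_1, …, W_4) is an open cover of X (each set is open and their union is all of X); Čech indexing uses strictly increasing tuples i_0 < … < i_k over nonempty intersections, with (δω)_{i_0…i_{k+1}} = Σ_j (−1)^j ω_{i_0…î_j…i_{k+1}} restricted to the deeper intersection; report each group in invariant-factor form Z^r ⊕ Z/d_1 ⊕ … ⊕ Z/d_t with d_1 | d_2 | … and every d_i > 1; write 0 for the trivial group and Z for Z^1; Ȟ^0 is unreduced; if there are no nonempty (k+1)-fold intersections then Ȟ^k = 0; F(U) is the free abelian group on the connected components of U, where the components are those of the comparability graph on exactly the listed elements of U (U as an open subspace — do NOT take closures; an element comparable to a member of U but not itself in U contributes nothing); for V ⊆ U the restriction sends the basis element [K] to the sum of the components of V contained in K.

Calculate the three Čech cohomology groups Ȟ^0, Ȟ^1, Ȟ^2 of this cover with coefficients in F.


nerve simplices:
  W1={{a},{c},{d},{a,b},{a,c},{a,d},{a,f},{b,c},{c,d},{d,e},{a,b,c},{a,c,d}} W2={{d},{e},{f},{a,d},{a,f},{b,f},{c,d},{d,e},{a,c,d}} W3={{c},{a,c},{b,c},{c,d},{a,b,c},{a,c,d}} W4={{a},{b},{a,b},{a,c},{a,d},{a,f},{b,c},{b,f},{a,b,c},{a,c,d}}
  W12={{d},{a,d},{a,f},{c,d},{d,e},{a,c,d}} W13={{c},{a,c},{b,c},{c,d},{a,b,c},{a,c,d}} W14={{a},{a,b},{a,c},{a,d},{a,f},{b,c},{a,b,c},{a,c,d}} W23={{c,d},{a,c,d}} W24={{a,d},{a,f},{b,f},{a,c,d}} W34={{a,c},{b,c},{a,b,c},{a,c,d}}
  W123={{c,d},{a,c,d}} W124={{a,d},{a,f},{a,c,d}} W134={{a,c},{b,c},{a,b,c},{a,c,d}} W234={{a,c,d}}
  W1234={{a,c,d}}
components per intersection:
  W1: {{a},{c},{d},{a,b},{a,c},{a,d},{a,f},{b,c},{c,d},{d,e},{a,b,c},{a,c,d}}
  W2: {{d},{e},{a,d},{c,d},{d,e},{a,c,d}} {{f},{a,f},{b,f}}
  W3: {{c},{a,c},{b,c},{c,d},{a,b,c},{a,c,d}}
  W4: {{a},{b},{a,b},{a,c},{a,d},{a,f},{b,c},{b,f},{a,b,c},{a,c,d}}
  W12: {{d},{a,d},{c,d},{d,e},{a,c,d}} {{a,f}}
  W13: {{c},{a,c},{b,c},{c,d},{a,b,c},{a,c,d}}
  W14: {{a},{a,b},{a,c},{a,d},{a,f},{b,c},{a,b,c},{a,c,d}}
  W23: {{c,d},{a,c,d}}
  W24: {{a,d},{a,c,d}} {{a,f}} {{b,f}}
  W34: {{a,c},{b,c},{a,b,c},{a,c,d}}
  W123: {{c,d},{a,c,d}}
  W124: {{a,d},{a,c,d}} {{a,f}}
  W134: {{a,c},{b,c},{a,b,c},{a,c,d}}
  W234: {{a,c,d}}
  W1234: {{a,c,d}}
C dims 5,9,5,1; δ0: rk 4, SNF 1^4; δ1: rk 4, SNF 1^4; δ2: rk 1, SNF 1^1
degree 0: 5−4−0 = 1 → Ȟ^0 ≅ Z
degree 1: 9−4−4 = 1 → Ȟ^1 ≅ Z
degree 2: 5−1−4 = 0 → Ȟ^2 ≅ 0

Ȟ^0 = Z, Ȟ^1 = Z and Ȟ^2 = 0


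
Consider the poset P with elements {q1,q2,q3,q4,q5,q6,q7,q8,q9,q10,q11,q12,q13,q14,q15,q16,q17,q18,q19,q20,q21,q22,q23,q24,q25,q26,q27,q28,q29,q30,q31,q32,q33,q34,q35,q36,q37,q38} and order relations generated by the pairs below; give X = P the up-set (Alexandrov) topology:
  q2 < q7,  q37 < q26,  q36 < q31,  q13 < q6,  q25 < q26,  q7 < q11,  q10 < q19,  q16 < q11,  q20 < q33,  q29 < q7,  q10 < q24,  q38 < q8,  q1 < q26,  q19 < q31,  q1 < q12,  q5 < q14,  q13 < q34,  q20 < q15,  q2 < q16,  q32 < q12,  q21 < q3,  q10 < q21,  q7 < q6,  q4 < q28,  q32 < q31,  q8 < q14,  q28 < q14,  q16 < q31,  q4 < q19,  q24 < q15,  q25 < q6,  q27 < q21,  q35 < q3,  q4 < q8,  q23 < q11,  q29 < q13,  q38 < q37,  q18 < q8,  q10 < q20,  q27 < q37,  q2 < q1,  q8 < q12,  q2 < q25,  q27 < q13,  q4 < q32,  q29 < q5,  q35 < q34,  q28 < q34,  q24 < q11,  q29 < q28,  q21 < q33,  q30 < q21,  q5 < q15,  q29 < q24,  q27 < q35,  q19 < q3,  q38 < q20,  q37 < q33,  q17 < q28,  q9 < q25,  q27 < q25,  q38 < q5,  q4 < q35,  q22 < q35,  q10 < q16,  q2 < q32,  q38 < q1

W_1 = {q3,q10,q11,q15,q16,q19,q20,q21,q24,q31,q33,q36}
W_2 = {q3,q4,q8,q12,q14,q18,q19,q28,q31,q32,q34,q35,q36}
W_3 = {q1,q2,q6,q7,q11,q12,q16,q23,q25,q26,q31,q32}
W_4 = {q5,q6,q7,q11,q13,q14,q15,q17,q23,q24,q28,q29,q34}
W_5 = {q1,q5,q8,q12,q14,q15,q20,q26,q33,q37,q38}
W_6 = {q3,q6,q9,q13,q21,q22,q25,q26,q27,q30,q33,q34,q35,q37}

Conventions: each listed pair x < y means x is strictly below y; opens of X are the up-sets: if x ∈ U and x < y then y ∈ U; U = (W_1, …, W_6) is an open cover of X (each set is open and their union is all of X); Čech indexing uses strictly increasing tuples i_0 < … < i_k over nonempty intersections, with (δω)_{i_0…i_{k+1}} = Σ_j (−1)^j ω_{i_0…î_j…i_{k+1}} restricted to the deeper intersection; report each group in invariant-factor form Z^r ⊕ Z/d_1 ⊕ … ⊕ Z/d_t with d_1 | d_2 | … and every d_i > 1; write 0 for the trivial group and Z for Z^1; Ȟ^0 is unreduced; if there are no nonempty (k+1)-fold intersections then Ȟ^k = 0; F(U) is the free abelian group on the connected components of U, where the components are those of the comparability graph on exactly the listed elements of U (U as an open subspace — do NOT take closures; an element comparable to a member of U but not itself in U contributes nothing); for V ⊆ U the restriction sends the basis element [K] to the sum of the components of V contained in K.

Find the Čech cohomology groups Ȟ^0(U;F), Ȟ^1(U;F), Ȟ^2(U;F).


Ȟ^0 = Z; Ȟ^1 = 0; Ȟ^2 = Z/2

intersection data:
  W12={q3,q19,q31,q36} W13={q11,q16,q31} W14={q11,q15,q24} W15={q15,q20,q33} W16={q3,q21,q33} W23={q12,q31,q32} W24={q14,q28,q34} W25={q8,q12,q14} W26={q3,q34,q35} W34={q6,q7,q11,q23} W35={q1,q12,q26} W36={q6,q25,q26} W45={q5,q14,q15} W46={q6,q13,q34} W56={q26,q33,q37}
  W123={q31} W126={q3} W134={q11} W145={q15} W156={q33} W235={q12} W245={q14} W246={q34} W346={q6} W356={q26}
components per intersection:
  W1: {q3,q10,q11,q15,q16,q19,q20,q21,q24,q31,q33,q36}
  W2: {q3,q4,q8,q12,q14,q18,q19,q28,q31,q32,q34,q35,q36}
  W3: {q1,q2,q6,q7,q11,q12,q16,q23,q25,q26,q31,q32}
  W4: {q5,q6,q7,q11,q13,q14,q15,q17,q23,q24,q28,q29,q34}
  W5: {q1,q5,q8,q12,q14,q15,q20,q26,q33,q37,q38}
  W6: {q3,q6,q9,q13,q21,q22,q25,q26,q27,q30,q33,q34,q35,q37}
  W12: {q3,q19,q31,q36}
  W13: {q11,q16,q31}
  W14: {q11,q15,q24}
  W15: {q15,q20,q33}
  W16: {q3,q21,q33}
  W23: {q12,q31,q32}
  W24: {q14,q28,q34}
  W25: {q8,q12,q14}
  W26: {q3,q34,q35}
  W34: {q6,q7,q11,q23}
  W35: {q1,q12,q26}
  W36: {q6,q25,q26}
  W45: {q5,q14,q15}
  W46: {q6,q13,q34}
  W56: {q26,q33,q37}
  W123: {q31}
  W126: {q3}
  W134: {q11}
  W145: {q15}
  W156: {q33}
  W235: {q12}
  W245: {q14}
  W246: {q34}
  W346: {q6}
  W356: {q26}
C dims 6,15,10; δ0: rk 5, SNF 1^5; δ1: rk 10, SNF 1^9·2
Ȟ^0 = (6 − 5) − 0 = 1, so Ȟ^0 ≅ Z
Ȟ^1 = (15 − 10) − 5 = 0, so Ȟ^1 ≅ 0
Ȟ^2 = (10 − 0) − 10 = 0 plus torsion [2], so Ȟ^2 ≅ Z/2


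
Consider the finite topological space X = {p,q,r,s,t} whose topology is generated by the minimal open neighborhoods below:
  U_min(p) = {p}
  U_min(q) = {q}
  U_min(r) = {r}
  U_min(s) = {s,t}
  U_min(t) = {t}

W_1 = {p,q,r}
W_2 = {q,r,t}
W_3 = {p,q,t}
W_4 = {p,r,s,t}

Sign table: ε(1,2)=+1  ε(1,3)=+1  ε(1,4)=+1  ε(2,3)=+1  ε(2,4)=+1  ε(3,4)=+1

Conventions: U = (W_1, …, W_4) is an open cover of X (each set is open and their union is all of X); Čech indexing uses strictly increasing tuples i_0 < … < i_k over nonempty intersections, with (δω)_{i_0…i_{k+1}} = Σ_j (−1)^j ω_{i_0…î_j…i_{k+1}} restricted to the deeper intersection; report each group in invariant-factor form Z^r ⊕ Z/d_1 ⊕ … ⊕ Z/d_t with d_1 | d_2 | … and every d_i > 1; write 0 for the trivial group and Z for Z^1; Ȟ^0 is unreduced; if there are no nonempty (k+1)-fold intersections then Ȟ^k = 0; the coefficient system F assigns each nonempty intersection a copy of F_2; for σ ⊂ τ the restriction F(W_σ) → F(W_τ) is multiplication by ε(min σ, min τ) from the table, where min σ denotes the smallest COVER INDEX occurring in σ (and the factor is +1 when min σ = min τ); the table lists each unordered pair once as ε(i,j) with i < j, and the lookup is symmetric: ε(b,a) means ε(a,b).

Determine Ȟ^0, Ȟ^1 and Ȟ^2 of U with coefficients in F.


nonempty overlaps:
  W12={q,r} W13={p,q} W14={p,r} W23={q,t} W24={r,t} W34={p,t}
  W123={q} W124={r} W134={p} W234={t}
C dims 4,6,4; δ0: rk_F2 3; δ1: rk_F2 3
degree 0: 4−3−0 = 1 → Ȟ^0 ≅ Z/2
degree 1: 6−3−3 = 0 → Ȟ^1 ≅ 0
degree 2: 4−0−3 = 1 → Ȟ^2 ≅ Z/2

Ȟ^0(U;F) ≅ Z/2,  Ȟ^1(U;F) ≅ 0,  Ȟ^2(U;F) ≅ Z/2


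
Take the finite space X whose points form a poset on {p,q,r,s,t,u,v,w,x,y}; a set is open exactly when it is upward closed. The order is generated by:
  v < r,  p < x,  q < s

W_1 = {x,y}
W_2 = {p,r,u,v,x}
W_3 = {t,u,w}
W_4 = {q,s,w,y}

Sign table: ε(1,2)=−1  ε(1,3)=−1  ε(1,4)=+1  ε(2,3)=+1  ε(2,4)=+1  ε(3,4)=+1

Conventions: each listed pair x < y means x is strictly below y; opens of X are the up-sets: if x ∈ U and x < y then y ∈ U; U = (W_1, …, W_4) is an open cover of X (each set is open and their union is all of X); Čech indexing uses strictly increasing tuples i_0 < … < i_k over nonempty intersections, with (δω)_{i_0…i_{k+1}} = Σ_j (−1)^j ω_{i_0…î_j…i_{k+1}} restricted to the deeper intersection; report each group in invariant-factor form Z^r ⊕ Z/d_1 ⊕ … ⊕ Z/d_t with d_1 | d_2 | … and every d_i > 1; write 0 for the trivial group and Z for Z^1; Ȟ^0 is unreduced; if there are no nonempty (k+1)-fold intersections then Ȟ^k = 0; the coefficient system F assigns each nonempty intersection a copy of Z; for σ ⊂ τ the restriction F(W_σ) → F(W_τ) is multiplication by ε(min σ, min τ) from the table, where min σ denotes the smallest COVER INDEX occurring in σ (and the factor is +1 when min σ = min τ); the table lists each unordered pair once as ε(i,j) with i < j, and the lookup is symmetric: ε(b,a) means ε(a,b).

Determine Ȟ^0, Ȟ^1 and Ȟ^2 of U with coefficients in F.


Ȟ^0 = 0, Ȟ^1 = Z/2, Ȟ^2 = 0

intersection data:
  W12={x} W14={y} W23={u} W34={w}
C dims 4,4; δ0: rk 4, SNF 1^3·2
Ȟ^0 = (4 − 4) − 0 = 0, so Ȟ^0 ≅ 0
Ȟ^1 = (4 − 0) − 4 = 0 plus torsion [2], so Ȟ^1 ≅ Z/2
Ȟ^2 = (0 − 0) − 0 = 0, so Ȟ^2 ≅ 0


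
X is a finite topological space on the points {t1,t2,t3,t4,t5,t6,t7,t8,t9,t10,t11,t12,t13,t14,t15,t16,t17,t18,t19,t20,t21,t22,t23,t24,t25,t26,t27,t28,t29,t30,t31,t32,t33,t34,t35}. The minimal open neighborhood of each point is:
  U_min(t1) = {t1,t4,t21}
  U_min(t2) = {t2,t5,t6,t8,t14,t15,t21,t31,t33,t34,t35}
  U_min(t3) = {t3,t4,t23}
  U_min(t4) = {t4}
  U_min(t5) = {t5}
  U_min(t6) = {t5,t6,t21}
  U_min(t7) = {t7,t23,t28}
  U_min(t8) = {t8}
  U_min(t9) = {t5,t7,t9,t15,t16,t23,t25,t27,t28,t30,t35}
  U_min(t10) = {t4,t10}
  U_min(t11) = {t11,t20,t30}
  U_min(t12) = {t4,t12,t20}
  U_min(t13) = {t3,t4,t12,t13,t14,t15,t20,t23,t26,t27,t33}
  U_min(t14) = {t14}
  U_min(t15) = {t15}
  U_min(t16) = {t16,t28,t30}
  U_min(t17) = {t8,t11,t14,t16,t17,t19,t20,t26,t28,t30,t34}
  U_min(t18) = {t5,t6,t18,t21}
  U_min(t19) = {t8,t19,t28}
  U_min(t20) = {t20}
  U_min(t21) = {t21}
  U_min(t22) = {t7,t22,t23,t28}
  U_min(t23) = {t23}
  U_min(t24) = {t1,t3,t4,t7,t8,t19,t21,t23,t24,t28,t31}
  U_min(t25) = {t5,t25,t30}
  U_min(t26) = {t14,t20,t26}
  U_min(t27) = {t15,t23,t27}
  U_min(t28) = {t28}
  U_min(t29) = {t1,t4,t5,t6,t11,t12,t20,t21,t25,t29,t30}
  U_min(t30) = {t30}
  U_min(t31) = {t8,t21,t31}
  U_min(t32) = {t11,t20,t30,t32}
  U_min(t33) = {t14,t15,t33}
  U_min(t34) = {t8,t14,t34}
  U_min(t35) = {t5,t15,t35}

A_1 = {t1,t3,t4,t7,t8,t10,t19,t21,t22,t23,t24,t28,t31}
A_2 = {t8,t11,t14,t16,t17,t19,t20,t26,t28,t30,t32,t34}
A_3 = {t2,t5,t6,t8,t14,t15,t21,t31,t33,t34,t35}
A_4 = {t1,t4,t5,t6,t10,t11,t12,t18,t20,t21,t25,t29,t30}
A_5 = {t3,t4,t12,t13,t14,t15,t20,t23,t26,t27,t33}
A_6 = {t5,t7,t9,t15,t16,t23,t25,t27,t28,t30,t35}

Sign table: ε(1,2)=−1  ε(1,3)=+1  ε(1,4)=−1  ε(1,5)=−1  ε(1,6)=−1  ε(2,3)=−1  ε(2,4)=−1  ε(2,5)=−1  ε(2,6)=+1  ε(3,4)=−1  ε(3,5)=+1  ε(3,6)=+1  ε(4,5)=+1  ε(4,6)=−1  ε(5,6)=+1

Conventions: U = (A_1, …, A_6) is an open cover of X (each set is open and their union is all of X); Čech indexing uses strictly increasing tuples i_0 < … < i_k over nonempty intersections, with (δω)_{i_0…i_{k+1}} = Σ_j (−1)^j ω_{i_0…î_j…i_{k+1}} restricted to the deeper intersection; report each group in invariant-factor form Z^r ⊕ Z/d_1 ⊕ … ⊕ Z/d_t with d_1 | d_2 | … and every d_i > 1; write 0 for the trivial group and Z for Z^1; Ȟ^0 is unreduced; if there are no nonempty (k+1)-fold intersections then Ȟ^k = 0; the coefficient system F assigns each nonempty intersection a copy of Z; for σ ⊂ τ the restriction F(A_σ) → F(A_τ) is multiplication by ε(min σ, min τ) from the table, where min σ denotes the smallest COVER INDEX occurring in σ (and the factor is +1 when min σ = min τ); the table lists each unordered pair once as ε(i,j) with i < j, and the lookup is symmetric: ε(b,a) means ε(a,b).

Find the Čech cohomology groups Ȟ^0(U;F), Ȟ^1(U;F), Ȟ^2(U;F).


intersection data:
  A12={t8,t19,t28} A13={t8,t21,t31} A14={t1,t4,t10,t21} A15={t3,t4,t23} A16={t7,t23,t28} A23={t8,t14,t34} A24={t11,t20,t30} A25={t14,t20,t26} A26={t16,t28,t30} A34={t5,t6,t21} A35={t14,t15,t33} A36={t5,t15,t35} A45={t4,t12,t20} A46={t5,t25,t30} A56={t15,t23,t27}
  A123={t8} A126={t28} A134={t21} A145={t4} A156={t23} A235={t14} A245={t20} A246={t30} A346={t5} A356={t15}
C dims 6,15,10; δ0: rk 6, SNF 1^5·2; δ1: rk 9, SNF 1^9
Ȟ^0 = (6 − 6) − 0 = 0, so Ȟ^0 ≅ 0
Ȟ^1 = (15 − 9) − 6 = 0 plus torsion [2], so Ȟ^1 ≅ Z/2
Ȟ^2 = (10 − 0) − 9 = 1, so Ȟ^2 ≅ Z

Ȟ^0 ≅ 0; Ȟ^1 ≅ Z/2; Ȟ^2 ≅ Z


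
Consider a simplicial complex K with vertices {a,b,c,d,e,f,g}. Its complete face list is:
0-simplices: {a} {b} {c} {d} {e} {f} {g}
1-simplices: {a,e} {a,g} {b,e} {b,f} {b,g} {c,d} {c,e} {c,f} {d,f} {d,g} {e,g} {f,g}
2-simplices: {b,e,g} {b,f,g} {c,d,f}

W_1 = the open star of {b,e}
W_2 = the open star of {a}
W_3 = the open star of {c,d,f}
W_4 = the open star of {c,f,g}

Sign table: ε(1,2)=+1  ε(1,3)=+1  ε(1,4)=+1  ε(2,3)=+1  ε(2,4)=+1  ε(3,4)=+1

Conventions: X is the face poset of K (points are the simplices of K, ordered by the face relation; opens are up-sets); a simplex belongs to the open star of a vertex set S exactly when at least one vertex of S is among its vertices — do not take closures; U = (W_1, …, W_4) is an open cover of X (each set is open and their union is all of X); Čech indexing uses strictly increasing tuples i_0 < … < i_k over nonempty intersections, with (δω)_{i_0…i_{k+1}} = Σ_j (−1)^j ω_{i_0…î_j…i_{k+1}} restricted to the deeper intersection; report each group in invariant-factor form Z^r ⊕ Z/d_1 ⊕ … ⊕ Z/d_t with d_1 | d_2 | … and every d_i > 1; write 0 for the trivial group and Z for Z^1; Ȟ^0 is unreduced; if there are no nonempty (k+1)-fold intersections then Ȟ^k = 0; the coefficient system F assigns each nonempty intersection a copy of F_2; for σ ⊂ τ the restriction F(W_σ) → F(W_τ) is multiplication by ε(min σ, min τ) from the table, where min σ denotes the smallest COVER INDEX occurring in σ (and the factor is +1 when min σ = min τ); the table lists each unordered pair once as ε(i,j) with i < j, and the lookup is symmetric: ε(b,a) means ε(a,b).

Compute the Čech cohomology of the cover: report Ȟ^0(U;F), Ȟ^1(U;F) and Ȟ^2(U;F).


nerve of the cover:
  W1={{b},{e},{a,e},{b,e},{b,f},{b,g},{c,e},{e,g},{b,e,g},{b,f,g}} W2={{a},{a,e},{a,g}} W3={{c},{d},{f},{b,f},{c,d},{c,e},{c,f},{d,f},{d,g},{f,g},{b,f,g},{c,d,f}} W4={{c},{f},{g},{a,g},{b,f},{b,g},{c,d},{c,e},{c,f},{d,f},{d,g},{e,g},{f,g},{b,e,g},{b,f,g},{c,d,f}}
  W12={{a,e}} W13={{b,f},{c,e},{b,f,g}} W14={{b,f},{b,g},{c,e},{e,g},{b,e,g},{b,f,g}} W24={{a,g}} W34={{c},{f},{b,f},{c,d},{c,e},{c,f},{d,f},{d,g},{f,g},{b,f,g},{c,d,f}}
  W134={{b,f},{c,e},{b,f,g}}
C dims 4,5,1; δ0: rk_F2 3; δ1: rk_F2 1
Ȟ^0 = (4 − 3) − 0 = 1, so Ȟ^0 ≅ Z/2
Ȟ^1 = (5 − 1) − 3 = 1, so Ȟ^1 ≅ Z/2
Ȟ^2 = (1 − 0) − 1 = 0, so Ȟ^2 ≅ 0

Ȟ^0(U;F) ≅ Z/2; Ȟ^1(U;F) ≅ Z/2; Ȟ^2(U;F) ≅ 0
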